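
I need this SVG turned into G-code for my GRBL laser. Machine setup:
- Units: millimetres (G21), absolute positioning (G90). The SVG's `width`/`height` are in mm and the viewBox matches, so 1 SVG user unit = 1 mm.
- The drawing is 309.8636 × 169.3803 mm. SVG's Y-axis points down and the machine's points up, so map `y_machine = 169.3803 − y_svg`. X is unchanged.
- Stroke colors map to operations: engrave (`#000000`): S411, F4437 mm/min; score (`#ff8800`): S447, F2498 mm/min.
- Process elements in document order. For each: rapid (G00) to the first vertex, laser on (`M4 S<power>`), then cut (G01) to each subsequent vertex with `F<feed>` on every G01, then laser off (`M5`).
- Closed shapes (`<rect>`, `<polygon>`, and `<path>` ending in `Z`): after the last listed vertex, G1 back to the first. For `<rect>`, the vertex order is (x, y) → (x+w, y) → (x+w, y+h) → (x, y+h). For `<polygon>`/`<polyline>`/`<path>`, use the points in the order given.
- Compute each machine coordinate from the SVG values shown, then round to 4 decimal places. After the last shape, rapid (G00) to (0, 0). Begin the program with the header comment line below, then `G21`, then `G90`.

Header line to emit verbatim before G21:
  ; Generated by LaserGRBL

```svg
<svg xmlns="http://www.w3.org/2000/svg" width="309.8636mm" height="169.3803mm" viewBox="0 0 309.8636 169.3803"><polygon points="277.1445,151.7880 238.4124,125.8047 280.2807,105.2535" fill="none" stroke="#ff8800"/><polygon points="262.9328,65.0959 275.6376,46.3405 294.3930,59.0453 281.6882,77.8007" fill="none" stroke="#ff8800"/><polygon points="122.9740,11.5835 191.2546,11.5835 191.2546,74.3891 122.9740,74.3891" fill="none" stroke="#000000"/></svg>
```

; Generated by LaserGRBL
G21
G90
G00 X277.1445 Y17.5923
M4 S447
G01 X238.4124 Y43.5756 F2498
G01 X280.2807 Y64.1268 F2498
G01 X277.1445 Y17.5923 F2498
M5
G00 X262.9328 Y104.2844
M4 S447
G01 X275.6376 Y123.0398 F2498
G01 X294.3930 Y110.3350 F2498
G01 X281.6882 Y91.5796 F2498
G01 X262.9328 Y104.2844 F2498
M5
G00 X122.9740 Y157.7968
M4 S411
G01 X191.2546 Y157.7968 F4437
G01 X191.2546 Y94.9912 F4437
G01 X122.9740 Y94.9912 F4437
G01 X122.9740 Y157.7968 F4437
M5
G00 X0.0000 Y0.0000

1 u = 1 mm; y_m = 169.3803 − y.

[1] `<polygon>` regular polygon, #ff8800→score S447 F2498: (277.1445,17.5923) → (238.4124,43.5756) → (280.2807,64.1268) → (277.1445,17.5923) (closed)

[2] `<polygon>` regular polygon, #ff8800→score S447 F2498: (262.9328,104.2844) → (275.6376,123.0398) → (294.3930,110.3350) → (281.6882,91.5796) → (262.9328,104.2844) (closed)

[3] `<polygon>` rectangle, #000000→engrave S411 F4437: (122.9740,157.7968) → (191.2546,157.7968) → (191.2546,94.9912) → (122.9740,94.9912) → (122.9740,157.7968) (closed)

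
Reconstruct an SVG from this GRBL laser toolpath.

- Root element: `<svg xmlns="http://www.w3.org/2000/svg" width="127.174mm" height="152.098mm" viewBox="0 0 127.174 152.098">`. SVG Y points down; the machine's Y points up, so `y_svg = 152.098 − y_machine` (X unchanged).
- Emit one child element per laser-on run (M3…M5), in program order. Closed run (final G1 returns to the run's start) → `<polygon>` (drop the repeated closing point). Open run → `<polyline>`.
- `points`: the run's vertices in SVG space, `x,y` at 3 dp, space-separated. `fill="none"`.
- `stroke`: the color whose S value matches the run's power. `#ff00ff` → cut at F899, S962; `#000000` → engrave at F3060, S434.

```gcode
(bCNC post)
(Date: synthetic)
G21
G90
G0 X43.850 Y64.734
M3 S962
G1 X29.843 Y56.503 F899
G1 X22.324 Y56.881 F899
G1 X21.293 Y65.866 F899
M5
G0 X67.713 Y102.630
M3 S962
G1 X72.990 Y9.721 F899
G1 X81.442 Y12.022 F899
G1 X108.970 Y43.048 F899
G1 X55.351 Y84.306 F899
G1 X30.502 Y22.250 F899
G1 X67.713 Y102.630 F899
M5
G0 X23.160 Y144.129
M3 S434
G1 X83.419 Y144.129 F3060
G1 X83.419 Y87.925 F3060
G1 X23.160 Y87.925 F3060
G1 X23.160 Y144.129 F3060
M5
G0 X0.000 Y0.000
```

<svg xmlns="http://www.w3.org/2000/svg" width="127.174mm" height="152.098mm" viewBox="0 0 127.174 152.098">
  <polyline points="43.850,87.364 29.843,95.595 22.324,95.217 21.293,86.232" fill="none" stroke="#ff00ff"/>
  <polygon points="67.713,49.468 72.990,142.377 81.442,140.076 108.970,109.050 55.351,67.792 30.502,129.848" fill="none" stroke="#ff00ff"/>
  <polygon points="23.160,7.969 83.419,7.969 83.419,64.173 23.160,64.173" fill="none" stroke="#000000"/>
</svg>

Each laser-on run becomes one SVG element. Flip Y back into SVG space with y_svg = 152.098 − y_machine.

Run 1: power S962 maps to stroke `#ff00ff` (cut). The run is open, so emit a `<polyline>` with points (Y-flipped): 43.850,87.364 29.843,95.595 22.324,95.217 21.293,86.232.

Run 2: power S962 maps to stroke `#ff00ff` (cut). The run returns to its start, so emit a `<polygon>` with points (Y-flipped): 67.713,49.468 72.990,142.377 81.442,140.076 108.970,109.050 55.351,67.792 30.502,129.848.

Run 3: the run's S434 means `#000000` (engrave). The run returns to its start, so emit a `<polygon>` with points (Y-flipped): 23.160,7.969 83.419,7.969 83.419,64.173 23.160,64.173.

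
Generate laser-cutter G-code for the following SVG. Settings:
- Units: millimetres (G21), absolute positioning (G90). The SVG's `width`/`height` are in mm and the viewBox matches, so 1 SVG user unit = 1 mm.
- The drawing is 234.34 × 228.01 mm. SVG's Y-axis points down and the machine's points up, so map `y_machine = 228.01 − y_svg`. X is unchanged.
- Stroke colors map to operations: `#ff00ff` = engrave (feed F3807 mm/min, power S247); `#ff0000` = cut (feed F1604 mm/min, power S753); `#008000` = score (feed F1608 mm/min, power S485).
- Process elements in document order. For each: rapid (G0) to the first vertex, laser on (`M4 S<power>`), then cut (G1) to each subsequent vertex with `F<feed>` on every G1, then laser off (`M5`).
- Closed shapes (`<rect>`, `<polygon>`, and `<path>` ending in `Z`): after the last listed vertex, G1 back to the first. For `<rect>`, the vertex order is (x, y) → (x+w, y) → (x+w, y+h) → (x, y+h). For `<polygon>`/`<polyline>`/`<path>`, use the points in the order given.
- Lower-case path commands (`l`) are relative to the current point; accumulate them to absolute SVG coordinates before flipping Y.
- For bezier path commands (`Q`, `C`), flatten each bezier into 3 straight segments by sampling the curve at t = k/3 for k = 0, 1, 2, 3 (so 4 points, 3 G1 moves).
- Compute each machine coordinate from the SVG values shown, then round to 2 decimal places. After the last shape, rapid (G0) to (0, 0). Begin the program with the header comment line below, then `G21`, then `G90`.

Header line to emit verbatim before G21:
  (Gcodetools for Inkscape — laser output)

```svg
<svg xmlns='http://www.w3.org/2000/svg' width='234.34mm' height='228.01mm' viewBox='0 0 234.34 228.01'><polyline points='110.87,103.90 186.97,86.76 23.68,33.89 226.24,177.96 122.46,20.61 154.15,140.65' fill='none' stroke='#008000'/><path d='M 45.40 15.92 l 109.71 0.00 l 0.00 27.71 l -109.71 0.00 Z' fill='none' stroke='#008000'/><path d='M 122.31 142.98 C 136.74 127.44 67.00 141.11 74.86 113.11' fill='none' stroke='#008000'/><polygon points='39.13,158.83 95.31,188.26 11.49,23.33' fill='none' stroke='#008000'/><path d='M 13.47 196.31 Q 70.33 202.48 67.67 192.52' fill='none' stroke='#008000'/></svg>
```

viewBox `0 0 234.34 228.01` with mm width/height → 1 unit = 1 mm. Flip: y_m = 228.01 − y_svg.

**Shape 1** — `<polyline>` open polyline, stroke `#008000` → score (S485, F1608). Machine vertices: (110.87,124.11) → (186.97,141.25) → (23.68,194.12) → (226.24,50.05) → (122.46,207.40) → (154.15,87.36). Open path.

**Shape 2** — `<path>` rectangle, stroke `#008000` → score (S485, F1608). Machine vertices: (45.40,212.09) → (155.11,212.09) → (155.11,184.38) → (45.40,184.38) → (45.40,212.09). Closed: final G1 returns to the first vertex.

**Shape 3** — `<path>` cubic bezier, stroke `#008000` → score (S485, F1608). Control points (SVG): P0=(122.31,142.98), P1=(136.74,127.44), P2=(67.00,141.11), P3=(74.86,113.11); sampled at t=k/3. Machine vertices: (122.31,85.03) → (114.67,93.46) → (86.88,98.16) → (74.86,114.90). Open path.

**Shape 4** — `<polygon>` closed polygon, stroke `#008000` → score (S485, F1608). Machine vertices: (39.13,69.18) → (95.31,39.75) → (11.49,204.68) → (39.13,69.18). Closed: final G1 returns to the first vertex.

**Shape 5** — `<path>` quadratic bezier, stroke `#008000` → score (S485, F1608). Control points (SVG): P0=(13.47,196.31), P1=(70.33,202.48), P2=(67.67,192.52); sampled at t=k/3. Machine vertices: (13.47,31.70) → (44.76,29.38) → (62.83,30.64) → (67.67,35.49). Open path.

(Gcodetools for Inkscape — laser output)
G21
G90
G0 X110.87 Y124.11
M4 S485
G1 X186.97 Y141.25 F1608
G1 X23.68 Y194.12 F1608
G1 X226.24 Y50.05 F1608
G1 X122.46 Y207.40 F1608
G1 X154.15 Y87.36 F1608
M5
G0 X45.40 Y212.09
M4 S485
G1 X155.11 Y212.09 F1608
G1 X155.11 Y184.38 F1608
G1 X45.40 Y184.38 F1608
G1 X45.40 Y212.09 F1608
M5
G0 X122.31 Y85.03
M4 S485
G1 X114.67 Y93.46 F1608
G1 X86.88 Y98.16 F1608
G1 X74.86 Y114.90 F1608
M5
G0 X39.13 Y69.18
M4 S485
G1 X95.31 Y39.75 F1608
G1 X11.49 Y204.68 F1608
G1 X39.13 Y69.18 F1608
M5
G0 X13.47 Y31.70
M4 S485
G1 X44.76 Y29.38 F1608
G1 X62.83 Y30.64 F1608
G1 X67.67 Y35.49 F1608
M5
G0 X0.00 Y0.00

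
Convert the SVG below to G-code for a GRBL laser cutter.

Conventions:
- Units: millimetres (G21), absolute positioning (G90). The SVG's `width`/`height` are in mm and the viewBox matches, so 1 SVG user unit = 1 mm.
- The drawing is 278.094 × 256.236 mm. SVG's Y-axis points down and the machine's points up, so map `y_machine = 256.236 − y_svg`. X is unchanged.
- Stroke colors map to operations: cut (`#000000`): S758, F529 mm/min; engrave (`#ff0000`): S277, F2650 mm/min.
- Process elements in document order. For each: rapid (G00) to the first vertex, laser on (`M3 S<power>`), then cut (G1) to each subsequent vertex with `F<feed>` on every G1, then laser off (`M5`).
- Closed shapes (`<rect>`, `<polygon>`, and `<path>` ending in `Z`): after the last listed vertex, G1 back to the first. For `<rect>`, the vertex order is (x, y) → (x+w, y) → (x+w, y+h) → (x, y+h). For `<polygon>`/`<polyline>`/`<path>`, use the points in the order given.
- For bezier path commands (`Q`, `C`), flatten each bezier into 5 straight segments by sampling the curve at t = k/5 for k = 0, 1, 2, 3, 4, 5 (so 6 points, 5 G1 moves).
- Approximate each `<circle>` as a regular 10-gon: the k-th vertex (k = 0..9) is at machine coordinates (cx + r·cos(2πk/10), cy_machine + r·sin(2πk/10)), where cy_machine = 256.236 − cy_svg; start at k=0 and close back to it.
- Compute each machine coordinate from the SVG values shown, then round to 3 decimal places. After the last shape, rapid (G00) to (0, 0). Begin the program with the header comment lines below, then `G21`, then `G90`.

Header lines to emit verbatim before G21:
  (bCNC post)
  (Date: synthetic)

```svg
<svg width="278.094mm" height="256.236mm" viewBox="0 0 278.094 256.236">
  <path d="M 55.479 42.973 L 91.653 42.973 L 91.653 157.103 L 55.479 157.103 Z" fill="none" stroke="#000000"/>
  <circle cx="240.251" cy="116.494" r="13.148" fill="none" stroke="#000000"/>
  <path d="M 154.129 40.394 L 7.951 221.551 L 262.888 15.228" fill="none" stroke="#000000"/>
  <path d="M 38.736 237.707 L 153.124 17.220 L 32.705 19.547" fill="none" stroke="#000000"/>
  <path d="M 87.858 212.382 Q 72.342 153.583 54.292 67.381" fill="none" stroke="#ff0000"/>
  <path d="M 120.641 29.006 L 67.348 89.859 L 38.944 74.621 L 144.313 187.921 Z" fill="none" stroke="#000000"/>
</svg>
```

Since the viewBox matches the mm dimensions, user units are millimetres directly. The only transform is the Y-flip y_m = 256.236 − y_svg.

Shape 1 is a rectangle drawn with `<path>`. Its stroke #000000 means cut at S758, F529. After flipping Y the toolpath is (55.479,213.263) → (91.653,213.263) → (91.653,99.133) → (55.479,99.133) → (55.479,213.263), returning to the start.

Shape 2 is a circle drawn with `<circle>`. Its stroke #000000 means cut at S758, F529. After flipping Y the toolpath is (253.399,139.742) → (250.888,147.470) → (244.314,152.246) → (236.188,152.246) → (229.614,147.470) → (227.103,139.742) → (229.614,132.014) → (236.188,127.238) → (244.314,127.238) → (250.888,132.014) → (253.399,139.742), returning to the start.

Shape 3 is a open polyline drawn with `<path>`. Its stroke #000000 means cut at S758, F529. After flipping Y the toolpath is (154.129,215.842) → (7.951,34.685) → (262.888,241.008).

Shape 4 is a open polyline drawn with `<path>`. Its stroke #000000 means cut at S758, F529. After flipping Y the toolpath is (38.736,18.529) → (153.124,239.016) → (32.705,236.689).

Shape 5 is a quadratic bezier drawn with `<path>`. Its stroke #ff0000 means engrave at S277, F2650. After flipping Y the toolpath is (87.858,43.854) → (81.550,68.470) → (75.040,95.278) → (68.327,124.278) → (61.411,155.470) → (54.292,188.855).

Shape 6 is a closed polygon drawn with `<path>`. Its stroke #000000 means cut at S758, F529. After flipping Y the toolpath is (120.641,227.230) → (67.348,166.377) → (38.944,181.615) → (144.313,68.315) → (120.641,227.230), returning to the start.

(bCNC post)
(Date: synthetic)
G21
G90
G00 X55.479 Y213.263
M3 S758
G1 X91.653 Y213.263 F529
G1 X91.653 Y99.133 F529
G1 X55.479 Y99.133 F529
G1 X55.479 Y213.263 F529
M5
G00 X253.399 Y139.742
M3 S758
G1 X250.888 Y147.470 F529
G1 X244.314 Y152.246 F529
G1 X236.188 Y152.246 F529
G1 X229.614 Y147.470 F529
G1 X227.103 Y139.742 F529
G1 X229.614 Y132.014 F529
G1 X236.188 Y127.238 F529
G1 X244.314 Y127.238 F529
G1 X250.888 Y132.014 F529
G1 X253.399 Y139.742 F529
M5
G00 X154.129 Y215.842
M3 S758
G1 X7.951 Y34.685 F529
G1 X262.888 Y241.008 F529
M5
G00 X38.736 Y18.529
M3 S758
G1 X153.124 Y239.016 F529
G1 X32.705 Y236.689 F529
M5
G00 X87.858 Y43.854
M3 S277
G1 X81.550 Y68.470 F2650
G1 X75.040 Y95.278 F2650
G1 X68.327 Y124.278 F2650
G1 X61.411 Y155.470 F2650
G1 X54.292 Y188.855 F2650
M5
G00 X120.641 Y227.230
M3 S758
G1 X67.348 Y166.377 F529
G1 X38.944 Y181.615 F529
G1 X144.313 Y68.315 F529
G1 X120.641 Y227.230 F529
M5
G00 X0.000 Y0.000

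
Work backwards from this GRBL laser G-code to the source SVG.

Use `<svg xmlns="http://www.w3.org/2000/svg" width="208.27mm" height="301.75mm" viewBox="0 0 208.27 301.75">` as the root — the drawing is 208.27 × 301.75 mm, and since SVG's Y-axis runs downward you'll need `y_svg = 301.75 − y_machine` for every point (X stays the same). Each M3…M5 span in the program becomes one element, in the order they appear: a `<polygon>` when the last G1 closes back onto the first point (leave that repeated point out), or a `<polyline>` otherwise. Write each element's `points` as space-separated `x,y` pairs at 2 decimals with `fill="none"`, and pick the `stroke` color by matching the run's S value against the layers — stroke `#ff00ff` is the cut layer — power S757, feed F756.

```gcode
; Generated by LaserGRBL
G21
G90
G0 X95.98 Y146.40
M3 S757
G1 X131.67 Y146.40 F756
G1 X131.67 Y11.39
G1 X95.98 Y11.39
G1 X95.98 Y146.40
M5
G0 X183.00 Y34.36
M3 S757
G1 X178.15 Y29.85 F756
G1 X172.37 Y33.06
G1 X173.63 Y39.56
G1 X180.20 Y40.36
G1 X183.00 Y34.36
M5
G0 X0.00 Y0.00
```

Machine Y-up, SVG Y-down with viewBox height 301.75, so y_svg = 301.75 − y_machine; X carries over. Every run uses S757, so all elements get stroke `#ff00ff` (cut).

Run 1: The run returns to its start, so emit a `<polygon>` with points (Y-flipped): 95.98,155.35 131.67,155.35 131.67,290.36 95.98,290.36.

Run 2: The run returns to its start, so emit a `<polygon>` with points (Y-flipped): 183.00,267.39 178.15,271.90 172.37,268.69 173.63,262.19 180.20,261.39.

<svg xmlns="http://www.w3.org/2000/svg" width="208.27mm" height="301.75mm" viewBox="0 0 208.27 301.75">
  <polygon points="95.98,155.35 131.67,155.35 131.67,290.36 95.98,290.36" fill="none" stroke="#ff00ff"/>
  <polygon points="183.00,267.39 178.15,271.90 172.37,268.69 173.63,262.19 180.20,261.39" fill="none" stroke="#ff00ff"/>
</svg>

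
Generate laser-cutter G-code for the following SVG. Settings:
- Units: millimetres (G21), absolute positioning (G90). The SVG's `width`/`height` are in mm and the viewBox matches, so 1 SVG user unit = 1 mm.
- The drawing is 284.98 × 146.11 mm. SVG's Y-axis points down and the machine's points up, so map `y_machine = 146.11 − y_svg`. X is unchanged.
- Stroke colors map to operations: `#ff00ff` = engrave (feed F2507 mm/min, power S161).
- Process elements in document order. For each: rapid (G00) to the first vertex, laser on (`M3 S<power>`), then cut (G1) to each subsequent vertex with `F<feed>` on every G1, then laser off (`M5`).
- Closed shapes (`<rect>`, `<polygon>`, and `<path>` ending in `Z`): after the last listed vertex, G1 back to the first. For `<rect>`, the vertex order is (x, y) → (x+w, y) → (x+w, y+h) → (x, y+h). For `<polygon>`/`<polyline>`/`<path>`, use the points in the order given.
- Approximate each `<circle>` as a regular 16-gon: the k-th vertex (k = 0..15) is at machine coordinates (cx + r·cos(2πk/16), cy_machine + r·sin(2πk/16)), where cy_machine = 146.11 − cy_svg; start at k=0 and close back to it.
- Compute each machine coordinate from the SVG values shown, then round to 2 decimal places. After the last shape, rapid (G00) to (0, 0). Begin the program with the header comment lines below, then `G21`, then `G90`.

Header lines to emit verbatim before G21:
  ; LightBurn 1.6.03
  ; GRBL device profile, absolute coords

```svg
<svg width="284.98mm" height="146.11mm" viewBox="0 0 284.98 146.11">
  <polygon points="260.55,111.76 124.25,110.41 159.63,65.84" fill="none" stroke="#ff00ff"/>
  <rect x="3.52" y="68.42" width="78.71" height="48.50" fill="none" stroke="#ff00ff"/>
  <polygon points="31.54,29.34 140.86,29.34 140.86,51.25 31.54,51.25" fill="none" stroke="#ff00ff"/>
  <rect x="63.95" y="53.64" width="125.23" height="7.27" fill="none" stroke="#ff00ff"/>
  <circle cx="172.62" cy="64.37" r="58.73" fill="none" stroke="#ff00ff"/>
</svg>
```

viewBox `0 0 284.98 146.11` with mm width/height → 1 unit = 1 mm. Flip: y_m = 146.11 − y_svg.

**Shape 1** — `<polygon>` closed polygon, stroke `#ff00ff` → engrave (S161, F2507). Machine vertices: (260.55,34.35) → (124.25,35.70) → (159.63,80.27) → (260.55,34.35). Closed: final G1 returns to the first vertex.

**Shape 2** — `<rect>` rectangle, stroke `#ff00ff` → engrave (S161, F2507). Machine vertices: (3.52,77.69) → (82.23,77.69) → (82.23,29.19) → (3.52,29.19) → (3.52,77.69). Closed: final G1 returns to the first vertex.

**Shape 3** — `<polygon>` rectangle, stroke `#ff00ff` → engrave (S161, F2507). Machine vertices: (31.54,116.77) → (140.86,116.77) → (140.86,94.86) → (31.54,94.86) → (31.54,116.77). Closed: final G1 returns to the first vertex.

**Shape 4** — `<rect>` rectangle, stroke `#ff00ff` → engrave (S161, F2507). Machine vertices: (63.95,92.47) → (189.18,92.47) → (189.18,85.20) → (63.95,85.20) → (63.95,92.47). Closed: final G1 returns to the first vertex.

**Shape 5** — `<circle>` circle, stroke `#ff00ff` → engrave (S161, F2507). Machine vertices: (231.35,81.74) → (226.88,104.21) → (214.15,123.27) → (195.09,136.00) → (172.62,140.47) → (150.15,136.00) → (131.09,123.27) → (118.36,104.21) → (113.89,81.74) → (118.36,59.27) → (131.09,40.21) → (150.15,27.48) → (172.62,23.01) → (195.09,27.48) → (214.15,40.21) → (226.88,59.27) → (231.35,81.74). Closed: final G1 returns to the first vertex.

; LightBurn 1.6.03
; GRBL device profile, absolute coords
G21
G90
G00 X260.55 Y34.35
M3 S161
G1 X124.25 Y35.70 F2507
G1 X159.63 Y80.27 F2507
G1 X260.55 Y34.35 F2507
M5
G00 X3.52 Y77.69
M3 S161
G1 X82.23 Y77.69 F2507
G1 X82.23 Y29.19 F2507
G1 X3.52 Y29.19 F2507
G1 X3.52 Y77.69 F2507
M5
G00 X31.54 Y116.77
M3 S161
G1 X140.86 Y116.77 F2507
G1 X140.86 Y94.86 F2507
G1 X31.54 Y94.86 F2507
G1 X31.54 Y116.77 F2507
M5
G00 X63.95 Y92.47
M3 S161
G1 X189.18 Y92.47 F2507
G1 X189.18 Y85.20 F2507
G1 X63.95 Y85.20 F2507
G1 X63.95 Y92.47 F2507
M5
G00 X231.35 Y81.74
M3 S161
G1 X226.88 Y104.21 F2507
G1 X214.15 Y123.27 F2507
G1 X195.09 Y136.00 F2507
G1 X172.62 Y140.47 F2507
G1 X150.15 Y136.00 F2507
G1 X131.09 Y123.27 F2507
G1 X118.36 Y104.21 F2507
G1 X113.89 Y81.74 F2507
G1 X118.36 Y59.27 F2507
G1 X131.09 Y40.21 F2507
G1 X150.15 Y27.48 F2507
G1 X172.62 Y23.01 F2507
G1 X195.09 Y27.48 F2507
G1 X214.15 Y40.21 F2507
G1 X226.88 Y59.27 F2507
G1 X231.35 Y81.74 F2507
M5
G00 X0.00 Y0.00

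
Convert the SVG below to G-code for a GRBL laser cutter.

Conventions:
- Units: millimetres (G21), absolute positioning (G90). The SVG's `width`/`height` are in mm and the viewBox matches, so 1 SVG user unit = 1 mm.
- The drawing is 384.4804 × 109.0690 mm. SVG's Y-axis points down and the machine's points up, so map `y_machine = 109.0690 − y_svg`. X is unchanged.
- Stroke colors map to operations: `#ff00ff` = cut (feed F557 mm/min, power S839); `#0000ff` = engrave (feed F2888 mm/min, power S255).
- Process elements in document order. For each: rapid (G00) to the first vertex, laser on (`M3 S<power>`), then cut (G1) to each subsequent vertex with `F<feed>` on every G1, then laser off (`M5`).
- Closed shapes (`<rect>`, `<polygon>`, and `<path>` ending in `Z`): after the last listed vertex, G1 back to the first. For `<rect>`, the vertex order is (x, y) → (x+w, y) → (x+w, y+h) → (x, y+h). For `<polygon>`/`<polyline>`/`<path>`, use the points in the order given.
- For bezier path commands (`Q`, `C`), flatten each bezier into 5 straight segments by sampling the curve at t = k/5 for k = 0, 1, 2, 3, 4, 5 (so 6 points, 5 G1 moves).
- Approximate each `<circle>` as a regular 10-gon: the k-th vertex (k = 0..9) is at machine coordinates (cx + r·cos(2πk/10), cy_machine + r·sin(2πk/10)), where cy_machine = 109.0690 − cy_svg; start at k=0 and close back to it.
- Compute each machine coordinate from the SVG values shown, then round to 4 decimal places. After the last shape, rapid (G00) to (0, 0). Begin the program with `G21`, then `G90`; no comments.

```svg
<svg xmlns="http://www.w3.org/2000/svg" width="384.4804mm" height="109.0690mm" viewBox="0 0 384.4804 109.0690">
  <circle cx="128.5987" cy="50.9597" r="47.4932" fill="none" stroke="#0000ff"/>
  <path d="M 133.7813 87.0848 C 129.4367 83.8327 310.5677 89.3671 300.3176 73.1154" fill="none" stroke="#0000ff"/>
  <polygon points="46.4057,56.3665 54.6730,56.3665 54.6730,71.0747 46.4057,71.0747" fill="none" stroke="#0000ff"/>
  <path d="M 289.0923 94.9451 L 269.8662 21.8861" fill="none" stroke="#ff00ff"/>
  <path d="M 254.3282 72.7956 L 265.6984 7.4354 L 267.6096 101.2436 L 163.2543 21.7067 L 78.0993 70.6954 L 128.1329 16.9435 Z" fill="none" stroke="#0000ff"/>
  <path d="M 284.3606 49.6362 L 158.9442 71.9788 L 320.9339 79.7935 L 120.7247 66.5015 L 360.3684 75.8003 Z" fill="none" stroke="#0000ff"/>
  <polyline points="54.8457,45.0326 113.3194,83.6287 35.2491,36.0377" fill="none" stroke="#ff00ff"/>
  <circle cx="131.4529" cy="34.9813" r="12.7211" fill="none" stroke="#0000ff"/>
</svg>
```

Since the viewBox matches the mm dimensions, user units are millimetres directly. The only transform is the Y-flip y_m = 109.0690 − y_svg.

Shape 1 is a circle drawn with `<circle>`. Its stroke #0000ff means engrave at S255, F2888. After flipping Y the toolpath is (176.0919,58.1093) → (167.0215,86.0251) → (143.2749,103.2780) → (113.9225,103.2780) → (90.1759,86.0251) → (81.1055,58.1093) → (90.1759,30.1935) → (113.9225,12.9406) → (143.2749,12.9406) → (167.0215,30.1935) → (176.0919,58.1093), returning to the start.

Shape 2 is a cubic bezier drawn with `<path>`. Its stroke #0000ff means engrave at S255, F2888. After flipping Y the toolpath is (133.7813,21.9842) → (150.4168,23.1257) → (193.4772,23.6258) → (244.8736,24.9522) → (286.5168,28.5723) → (300.3176,35.9536).

Shape 3 is a rectangle drawn with `<polygon>`. Its stroke #0000ff means engrave at S255, F2888. After flipping Y the toolpath is (46.4057,52.7025) → (54.6730,52.7025) → (54.6730,37.9943) → (46.4057,37.9943) → (46.4057,52.7025), returning to the start.

Shape 4 is a line segment drawn with `<path>`. Its stroke #ff00ff means cut at S839, F557. After flipping Y the toolpath is (289.0923,14.1239) → (269.8662,87.1829).

Shape 5 is a closed polygon drawn with `<path>`. Its stroke #0000ff means engrave at S255, F2888. After flipping Y the toolpath is (254.3282,36.2734) → (265.6984,101.6336) → (267.6096,7.8254) → (163.2543,87.3623) → (78.0993,38.3736) → (128.1329,92.1255) → (254.3282,36.2734), returning to the start.

Shape 6 is a closed polygon drawn with `<path>`. Its stroke #0000ff means engrave at S255, F2888. After flipping Y the toolpath is (284.3606,59.4328) → (158.9442,37.0902) → (320.9339,29.2755) → (120.7247,42.5675) → (360.3684,33.2687) → (284.3606,59.4328), returning to the start.

Shape 7 is a open polyline drawn with `<polyline>`. Its stroke #ff00ff means cut at S839, F557. After flipping Y the toolpath is (54.8457,64.0364) → (113.3194,25.4403) → (35.2491,73.0313).

Shape 8 is a circle drawn with `<circle>`. Its stroke #0000ff means engrave at S255, F2888. After flipping Y the toolpath is (144.1740,74.0877) → (141.7445,81.5650) → (135.3839,86.1862) → (127.5219,86.1862) → (121.1613,81.5650) → (118.7318,74.0877) → (121.1613,66.6104) → (127.5219,61.9892) → (135.3839,61.9892) → (141.7445,66.6104) → (144.1740,74.0877), returning to the start.

G21
G90
G00 X176.0919 Y58.1093
M3 S255
G1 X167.0215 Y86.0251 F2888
G1 X143.2749 Y103.2780 F2888
G1 X113.9225 Y103.2780 F2888
G1 X90.1759 Y86.0251 F2888
G1 X81.1055 Y58.1093 F2888
G1 X90.1759 Y30.1935 F2888
G1 X113.9225 Y12.9406 F2888
G1 X143.2749 Y12.9406 F2888
G1 X167.0215 Y30.1935 F2888
G1 X176.0919 Y58.1093 F2888
M5
G00 X133.7813 Y21.9842
M3 S255
G1 X150.4168 Y23.1257 F2888
G1 X193.4772 Y23.6258 F2888
G1 X244.8736 Y24.9522 F2888
G1 X286.5168 Y28.5723 F2888
G1 X300.3176 Y35.9536 F2888
M5
G00 X46.4057 Y52.7025
M3 S255
G1 X54.6730 Y52.7025 F2888
G1 X54.6730 Y37.9943 F2888
G1 X46.4057 Y37.9943 F2888
G1 X46.4057 Y52.7025 F2888
M5
G00 X289.0923 Y14.1239
M3 S839
G1 X269.8662 Y87.1829 F557
M5
G00 X254.3282 Y36.2734
M3 S255
G1 X265.6984 Y101.6336 F2888
G1 X267.6096 Y7.8254 F2888
G1 X163.2543 Y87.3623 F2888
G1 X78.0993 Y38.3736 F2888
G1 X128.1329 Y92.1255 F2888
G1 X254.3282 Y36.2734 F2888
M5
G00 X284.3606 Y59.4328
M3 S255
G1 X158.9442 Y37.0902 F2888
G1 X320.9339 Y29.2755 F2888
G1 X120.7247 Y42.5675 F2888
G1 X360.3684 Y33.2687 F2888
G1 X284.3606 Y59.4328 F2888
M5
G00 X54.8457 Y64.0364
M3 S839
G1 X113.3194 Y25.4403 F557
G1 X35.2491 Y73.0313 F557
M5
G00 X144.1740 Y74.0877
M3 S255
G1 X141.7445 Y81.5650 F2888
G1 X135.3839 Y86.1862 F2888
G1 X127.5219 Y86.1862 F2888
G1 X121.1613 Y81.5650 F2888
G1 X118.7318 Y74.0877 F2888
G1 X121.1613 Y66.6104 F2888
G1 X127.5219 Y61.9892 F2888
G1 X135.3839 Y61.9892 F2888
G1 X141.7445 Y66.6104 F2888
G1 X144.1740 Y74.0877 F2888
M5
G00 X0.0000 Y0.0000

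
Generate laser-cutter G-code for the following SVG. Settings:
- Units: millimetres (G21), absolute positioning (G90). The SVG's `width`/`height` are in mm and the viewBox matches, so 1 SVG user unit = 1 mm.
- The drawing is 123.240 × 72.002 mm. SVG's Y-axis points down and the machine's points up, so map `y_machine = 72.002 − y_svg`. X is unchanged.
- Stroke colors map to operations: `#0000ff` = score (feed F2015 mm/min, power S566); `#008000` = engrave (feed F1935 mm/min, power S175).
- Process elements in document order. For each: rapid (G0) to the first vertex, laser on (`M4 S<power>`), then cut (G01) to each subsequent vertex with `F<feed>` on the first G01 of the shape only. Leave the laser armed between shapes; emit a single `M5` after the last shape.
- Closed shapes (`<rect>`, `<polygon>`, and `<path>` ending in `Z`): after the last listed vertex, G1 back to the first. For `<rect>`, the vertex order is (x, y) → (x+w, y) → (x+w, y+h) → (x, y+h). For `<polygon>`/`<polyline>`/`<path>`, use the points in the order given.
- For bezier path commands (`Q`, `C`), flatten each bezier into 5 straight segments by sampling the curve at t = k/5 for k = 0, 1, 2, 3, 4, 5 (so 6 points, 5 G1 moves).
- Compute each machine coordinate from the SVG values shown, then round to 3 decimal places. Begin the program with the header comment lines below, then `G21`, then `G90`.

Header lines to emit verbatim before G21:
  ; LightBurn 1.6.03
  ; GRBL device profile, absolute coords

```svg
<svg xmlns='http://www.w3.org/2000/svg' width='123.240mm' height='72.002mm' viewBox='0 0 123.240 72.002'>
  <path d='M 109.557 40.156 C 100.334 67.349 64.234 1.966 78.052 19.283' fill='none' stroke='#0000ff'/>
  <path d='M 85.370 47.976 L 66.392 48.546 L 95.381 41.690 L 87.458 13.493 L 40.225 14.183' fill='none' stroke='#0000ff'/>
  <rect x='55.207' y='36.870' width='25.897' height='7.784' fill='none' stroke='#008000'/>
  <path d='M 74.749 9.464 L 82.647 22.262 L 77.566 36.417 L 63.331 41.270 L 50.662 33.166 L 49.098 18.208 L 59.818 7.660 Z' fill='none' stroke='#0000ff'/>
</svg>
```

; LightBurn 1.6.03
; GRBL device profile, absolute coords
G21
G90
G0 X109.557 Y31.846
M4 S566
G01 X101.412 Y25.237 F2015
G01 X90.503 Y32.433
G01 X80.516 Y45.021
G01 X75.137 Y54.587
G01 X78.052 Y52.719
G0 X85.370 Y24.026
M4 S566
G01 X66.392 Y23.456 F2015
G01 X95.381 Y30.312
G01 X87.458 Y58.509
G01 X40.225 Y57.819
G0 X55.207 Y35.132
M4 S175
G01 X81.104 Y35.132 F1935
G01 X81.104 Y27.348
G01 X55.207 Y27.348
G01 X55.207 Y35.132
G0 X74.749 Y62.538
M4 S566
G01 X82.647 Y49.740 F2015
G01 X77.566 Y35.585
G01 X63.331 Y30.732
G01 X50.662 Y38.836
G01 X49.098 Y53.794
G01 X59.818 Y64.342
G01 X74.749 Y62.538
M5

Since the viewBox matches the mm dimensions, user units are millimetres directly. The only transform is the Y-flip y_m = 72.002 − y_svg.

Shape 1 is a cubic bezier drawn with `<path>`. Its stroke #0000ff means score at S566, F2015. After flipping Y the toolpath is (109.557,31.846) → (101.412,25.237) → (90.503,32.433) → (80.516,45.021) → (75.137,54.587) → (78.052,52.719).

Shape 2 is a open polyline drawn with `<path>`. Its stroke #0000ff means score at S566, F2015. After flipping Y the toolpath is (85.370,24.026) → (66.392,23.456) → (95.381,30.312) → (87.458,58.509) → (40.225,57.819).

Shape 3 is a rectangle drawn with `<rect>`. Its stroke #008000 means engrave at S175, F1935. After flipping Y the toolpath is (55.207,35.132) → (81.104,35.132) → (81.104,27.348) → (55.207,27.348) → (55.207,35.132), returning to the start.

Shape 4 is a regular polygon drawn with `<path>`. Its stroke #0000ff means score at S566, F2015. After flipping Y the toolpath is (74.749,62.538) → (82.647,49.740) → (77.566,35.585) → (63.331,30.732) → (50.662,38.836) → (49.098,53.794) → (59.818,64.342) → (74.749,62.538), returning to the start.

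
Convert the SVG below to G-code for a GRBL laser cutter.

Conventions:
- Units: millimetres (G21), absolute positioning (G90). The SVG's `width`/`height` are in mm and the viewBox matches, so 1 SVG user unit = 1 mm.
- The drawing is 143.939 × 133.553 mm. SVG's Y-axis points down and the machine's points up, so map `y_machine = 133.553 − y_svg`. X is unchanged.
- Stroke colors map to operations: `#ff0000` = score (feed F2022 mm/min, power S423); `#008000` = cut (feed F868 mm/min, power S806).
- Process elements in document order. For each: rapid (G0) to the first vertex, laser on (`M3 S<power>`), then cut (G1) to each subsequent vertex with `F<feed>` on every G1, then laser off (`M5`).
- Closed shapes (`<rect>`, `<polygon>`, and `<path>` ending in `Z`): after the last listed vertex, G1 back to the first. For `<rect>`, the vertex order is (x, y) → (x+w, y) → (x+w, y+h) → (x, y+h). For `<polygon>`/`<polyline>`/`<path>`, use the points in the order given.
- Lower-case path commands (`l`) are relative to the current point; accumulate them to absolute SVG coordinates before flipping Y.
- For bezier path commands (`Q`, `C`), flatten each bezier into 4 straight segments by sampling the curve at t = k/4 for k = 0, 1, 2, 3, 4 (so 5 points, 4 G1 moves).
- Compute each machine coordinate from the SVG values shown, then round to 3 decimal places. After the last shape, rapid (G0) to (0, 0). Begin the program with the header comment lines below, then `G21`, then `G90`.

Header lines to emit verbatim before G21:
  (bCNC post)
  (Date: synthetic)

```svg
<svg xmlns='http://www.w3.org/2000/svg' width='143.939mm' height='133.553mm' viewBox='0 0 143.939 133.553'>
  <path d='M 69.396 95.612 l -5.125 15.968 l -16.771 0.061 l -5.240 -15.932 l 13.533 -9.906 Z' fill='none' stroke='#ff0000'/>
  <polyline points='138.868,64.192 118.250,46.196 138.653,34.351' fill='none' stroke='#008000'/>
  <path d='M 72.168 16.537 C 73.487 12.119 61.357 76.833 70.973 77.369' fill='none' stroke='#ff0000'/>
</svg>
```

(bCNC post)
(Date: synthetic)
G21
G90
G0 X69.396 Y37.941
M3 S423
G1 X64.271 Y21.973 F2022
G1 X47.500 Y21.912 F2022
G1 X42.260 Y37.844 F2022
G1 X55.793 Y47.750 F2022
G1 X69.396 Y37.941 F2022
M5
G0 X138.868 Y69.361
M3 S806
G1 X118.250 Y87.357 F868
G1 X138.653 Y99.202 F868
M5
G0 X72.168 Y117.016
M3 S423
G1 X71.185 Y109.450 F2022
G1 X68.459 Y88.458 F2022
G1 X67.288 Y66.536 F2022
G1 X70.973 Y56.184 F2022
M5
G0 X0.000 Y0.000

viewBox `0 0 143.939 133.553` with mm width/height → 1 unit = 1 mm. Flip: y_m = 133.553 − y_svg.

**Shape 1** — `<path>` regular polygon, stroke `#ff0000` → score (S423, F2022). Machine vertices: (69.396,37.941) → (64.271,21.973) → (47.500,21.912) → (42.260,37.844) → (55.793,47.750) → (69.396,37.941). Closed: final G1 returns to the first vertex.

**Shape 2** — `<polyline>` open polyline, stroke `#008000` → cut (S806, F868). Machine vertices: (138.868,69.361) → (118.250,87.357) → (138.653,99.202). Open path.

**Shape 3** — `<path>` cubic bezier, stroke `#ff0000` → score (S423, F2022). Control points (SVG): P0=(72.168,16.537), P1=(73.487,12.119), P2=(61.357,76.833), P3=(70.973,77.369); sampled at t=k/4. Machine vertices: (72.168,117.016) → (71.185,109.450) → (68.459,88.458) → (67.288,66.536) → (70.973,56.184). Open path.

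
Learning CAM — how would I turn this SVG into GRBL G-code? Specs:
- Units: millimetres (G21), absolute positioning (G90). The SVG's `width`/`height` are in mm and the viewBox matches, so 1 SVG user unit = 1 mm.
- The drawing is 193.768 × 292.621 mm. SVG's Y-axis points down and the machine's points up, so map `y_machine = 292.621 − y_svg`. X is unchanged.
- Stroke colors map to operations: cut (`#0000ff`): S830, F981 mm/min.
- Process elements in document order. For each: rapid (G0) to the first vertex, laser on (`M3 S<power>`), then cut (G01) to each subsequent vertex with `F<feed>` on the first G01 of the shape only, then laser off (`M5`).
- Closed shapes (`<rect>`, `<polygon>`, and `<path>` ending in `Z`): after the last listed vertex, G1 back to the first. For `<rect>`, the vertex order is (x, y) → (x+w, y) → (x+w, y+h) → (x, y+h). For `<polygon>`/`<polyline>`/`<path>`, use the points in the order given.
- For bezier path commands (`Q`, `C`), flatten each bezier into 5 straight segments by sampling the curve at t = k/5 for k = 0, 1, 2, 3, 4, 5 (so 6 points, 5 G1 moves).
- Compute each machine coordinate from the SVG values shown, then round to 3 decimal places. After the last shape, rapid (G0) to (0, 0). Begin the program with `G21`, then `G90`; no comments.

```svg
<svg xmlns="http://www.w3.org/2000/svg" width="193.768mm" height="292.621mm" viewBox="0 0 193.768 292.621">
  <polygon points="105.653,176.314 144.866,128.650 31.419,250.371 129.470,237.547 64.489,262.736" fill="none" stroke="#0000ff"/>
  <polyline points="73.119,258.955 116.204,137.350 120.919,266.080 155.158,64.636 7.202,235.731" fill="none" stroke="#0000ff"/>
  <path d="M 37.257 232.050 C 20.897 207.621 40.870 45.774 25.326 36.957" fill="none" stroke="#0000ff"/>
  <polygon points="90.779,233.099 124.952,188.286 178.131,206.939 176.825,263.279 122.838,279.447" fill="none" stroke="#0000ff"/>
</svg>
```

G21
G90
G0 X105.653 Y116.307
M3 S830
G01 X144.866 Y163.971 F981
G01 X31.419 Y42.250
G01 X129.470 Y55.074
G01 X64.489 Y29.885
G01 X105.653 Y116.307
M5
G0 X73.119 Y33.666
M3 S830
G01 X116.204 Y155.271 F981
G01 X120.919 Y26.541
G01 X155.158 Y227.985
G01 X7.202 Y56.890
M5
G0 X37.257 Y60.571
M3 S830
G01 X31.226 Y89.395 F981
G01 X30.466 Y137.258
G01 X31.529 Y190.218
G01 X30.965 Y234.334
G01 X25.326 Y255.664
M5
G0 X90.779 Y59.522
M3 S830
G01 X124.952 Y104.335 F981
G01 X178.131 Y85.682
G01 X176.825 Y29.342
G01 X122.838 Y13.174
G01 X90.779 Y59.522
M5
G0 X0.000 Y0.000

Since the viewBox matches the mm dimensions, user units are millimetres directly. The only transform is the Y-flip y_m = 292.621 − y_svg.

Shape 1 is a closed polygon drawn with `<polygon>`. Its stroke #0000ff means cut at S830, F981. After flipping Y the toolpath is (105.653,116.307) → (144.866,163.971) → (31.419,42.250) → (129.470,55.074) → (64.489,29.885) → (105.653,116.307), returning to the start.

Shape 2 is a open polyline drawn with `<polyline>`. Its stroke #0000ff means cut at S830, F981. After flipping Y the toolpath is (73.119,33.666) → (116.204,155.271) → (120.919,26.541) → (155.158,227.985) → (7.202,56.890).

Shape 3 is a cubic bezier drawn with `<path>`. Its stroke #0000ff means cut at S830, F981. After flipping Y the toolpath is (37.257,60.571) → (31.226,89.395) → (30.466,137.258) → (31.529,190.218) → (30.965,234.334) → (25.326,255.664).

Shape 4 is a regular polygon drawn with `<polygon>`. Its stroke #0000ff means cut at S830, F981. After flipping Y the toolpath is (90.779,59.522) → (124.952,104.335) → (178.131,85.682) → (176.825,29.342) → (122.838,13.174) → (90.779,59.522), returning to the start.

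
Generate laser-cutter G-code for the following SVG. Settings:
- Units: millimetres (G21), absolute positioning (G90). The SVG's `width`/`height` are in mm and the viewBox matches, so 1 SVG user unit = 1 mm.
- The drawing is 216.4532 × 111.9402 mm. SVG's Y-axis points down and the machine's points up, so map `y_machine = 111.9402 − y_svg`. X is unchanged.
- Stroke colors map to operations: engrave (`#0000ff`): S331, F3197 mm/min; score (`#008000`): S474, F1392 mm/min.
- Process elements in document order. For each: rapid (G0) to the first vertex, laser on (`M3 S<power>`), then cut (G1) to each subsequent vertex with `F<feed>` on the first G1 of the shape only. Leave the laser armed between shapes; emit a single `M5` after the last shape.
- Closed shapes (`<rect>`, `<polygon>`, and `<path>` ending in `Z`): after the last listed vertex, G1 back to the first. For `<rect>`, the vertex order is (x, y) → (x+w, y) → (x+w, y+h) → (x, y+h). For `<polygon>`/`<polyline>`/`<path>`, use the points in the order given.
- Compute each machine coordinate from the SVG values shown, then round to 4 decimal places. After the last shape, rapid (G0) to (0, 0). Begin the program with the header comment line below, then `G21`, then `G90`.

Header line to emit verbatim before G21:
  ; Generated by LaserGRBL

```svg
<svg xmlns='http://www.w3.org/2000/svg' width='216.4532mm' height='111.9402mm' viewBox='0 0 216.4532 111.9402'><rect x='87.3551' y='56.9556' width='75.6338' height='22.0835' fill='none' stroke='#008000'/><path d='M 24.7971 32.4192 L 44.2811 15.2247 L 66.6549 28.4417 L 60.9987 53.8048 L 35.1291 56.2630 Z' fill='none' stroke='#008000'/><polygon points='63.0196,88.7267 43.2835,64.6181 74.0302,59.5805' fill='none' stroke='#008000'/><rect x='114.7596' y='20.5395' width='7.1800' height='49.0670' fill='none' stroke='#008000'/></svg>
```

; Generated by LaserGRBL
G21
G90
G0 X87.3551 Y54.9846
M3 S474
G1 X162.9889 Y54.9846 F1392
G1 X162.9889 Y32.9011
G1 X87.3551 Y32.9011
G1 X87.3551 Y54.9846
G0 X24.7971 Y79.5210
M3 S474
G1 X44.2811 Y96.7155 F1392
G1 X66.6549 Y83.4985
G1 X60.9987 Y58.1354
G1 X35.1291 Y55.6772
G1 X24.7971 Y79.5210
G0 X63.0196 Y23.2135
M3 S474
G1 X43.2835 Y47.3221 F1392
G1 X74.0302 Y52.3597
G1 X63.0196 Y23.2135
G0 X114.7596 Y91.4007
M3 S474
G1 X121.9396 Y91.4007 F1392
G1 X121.9396 Y42.3337
G1 X114.7596 Y42.3337
G1 X114.7596 Y91.4007
M5
G0 X0.0000 Y0.0000

1 u = 1 mm; y_m = 111.9402 − y.

[1] `<rect>` rectangle, #008000→score S474 F1392: (87.3551,54.9846) → (162.9889,54.9846) → (162.9889,32.9011) → (87.3551,32.9011) → (87.3551,54.9846) (closed)

[2] `<path>` regular polygon, #008000→score S474 F1392: (24.7971,79.5210) → (44.2811,96.7155) → (66.6549,83.4985) → (60.9987,58.1354) → (35.1291,55.6772) → (24.7971,79.5210) (closed)

[3] `<polygon>` regular polygon, #008000→score S474 F1392: (63.0196,23.2135) → (43.2835,47.3221) → (74.0302,52.3597) → (63.0196,23.2135) (closed)

[4] `<rect>` rectangle, #008000→score S474 F1392: (114.7596,91.4007) → (121.9396,91.4007) → (121.9396,42.3337) → (114.7596,42.3337) → (114.7596,91.4007) (closed)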